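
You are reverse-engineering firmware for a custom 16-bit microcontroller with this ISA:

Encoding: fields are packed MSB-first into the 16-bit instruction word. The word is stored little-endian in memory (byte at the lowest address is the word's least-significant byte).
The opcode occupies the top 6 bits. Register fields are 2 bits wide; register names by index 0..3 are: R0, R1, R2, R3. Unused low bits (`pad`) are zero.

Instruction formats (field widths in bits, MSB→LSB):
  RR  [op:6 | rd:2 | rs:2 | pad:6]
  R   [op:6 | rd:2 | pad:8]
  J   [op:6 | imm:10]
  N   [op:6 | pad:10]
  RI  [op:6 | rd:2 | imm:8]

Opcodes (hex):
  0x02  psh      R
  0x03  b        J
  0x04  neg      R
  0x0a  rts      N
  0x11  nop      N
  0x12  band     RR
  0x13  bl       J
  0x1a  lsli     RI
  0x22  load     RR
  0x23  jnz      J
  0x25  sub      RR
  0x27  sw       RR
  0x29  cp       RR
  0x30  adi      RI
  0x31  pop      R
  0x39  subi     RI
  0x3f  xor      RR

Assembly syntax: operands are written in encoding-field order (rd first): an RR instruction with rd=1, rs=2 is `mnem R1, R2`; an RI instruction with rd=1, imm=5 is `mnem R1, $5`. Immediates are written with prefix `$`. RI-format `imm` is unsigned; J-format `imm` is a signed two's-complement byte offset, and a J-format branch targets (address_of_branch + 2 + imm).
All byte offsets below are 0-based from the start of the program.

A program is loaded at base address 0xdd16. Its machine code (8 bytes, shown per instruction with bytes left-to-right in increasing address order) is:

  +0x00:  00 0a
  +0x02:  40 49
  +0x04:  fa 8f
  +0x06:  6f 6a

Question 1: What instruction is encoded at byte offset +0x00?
psh R2

+0x00: 00 0a ⇒ word 0x0a00 (little)
  top 6b → 0x2 → psh [R]
  rd@[9:8]=0x2 ⇒ R2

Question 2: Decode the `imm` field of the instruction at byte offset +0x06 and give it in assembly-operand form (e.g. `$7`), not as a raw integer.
$111

[06] 6f 6a → 0x6a6f
  op=0x6a6f>>10=0x1a ⇒ lsli (RI)
  rd: (w>>8)&0x3=0x2 → R2
  imm: (w>>0)&0xff=0x6f → $111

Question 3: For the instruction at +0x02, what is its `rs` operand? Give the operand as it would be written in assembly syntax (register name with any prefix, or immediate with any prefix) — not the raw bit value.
[02] 40 49 → 0x4940
  opcode bits[15:10]=0x12: band/RR
  rd: (w>>8)&0x3=0x1 → R1
  rs: (w>>6)&0x3=0x1 → R1

R1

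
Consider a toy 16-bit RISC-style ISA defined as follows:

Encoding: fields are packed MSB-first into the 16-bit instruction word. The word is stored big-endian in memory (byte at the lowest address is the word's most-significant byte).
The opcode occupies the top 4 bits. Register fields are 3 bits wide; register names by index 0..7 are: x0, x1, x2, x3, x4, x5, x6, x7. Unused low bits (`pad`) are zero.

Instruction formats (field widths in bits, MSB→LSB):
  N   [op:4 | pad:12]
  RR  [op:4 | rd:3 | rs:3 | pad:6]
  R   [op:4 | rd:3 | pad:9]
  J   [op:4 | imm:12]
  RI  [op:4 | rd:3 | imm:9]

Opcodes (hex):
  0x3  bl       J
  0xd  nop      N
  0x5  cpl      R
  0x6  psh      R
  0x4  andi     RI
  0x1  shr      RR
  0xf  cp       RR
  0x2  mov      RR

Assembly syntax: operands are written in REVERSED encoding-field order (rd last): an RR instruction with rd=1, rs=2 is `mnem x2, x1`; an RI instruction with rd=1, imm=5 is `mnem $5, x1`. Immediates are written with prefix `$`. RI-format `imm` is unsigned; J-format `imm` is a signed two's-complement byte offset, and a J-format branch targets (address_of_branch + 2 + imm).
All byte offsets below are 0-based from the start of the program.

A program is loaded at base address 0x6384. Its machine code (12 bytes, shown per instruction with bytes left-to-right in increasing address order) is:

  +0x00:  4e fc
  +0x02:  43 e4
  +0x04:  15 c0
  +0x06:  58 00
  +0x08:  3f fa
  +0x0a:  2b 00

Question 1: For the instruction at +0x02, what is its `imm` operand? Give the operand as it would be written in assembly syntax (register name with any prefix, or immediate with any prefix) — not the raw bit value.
$484

+0x02: 43 e4 ⇒ word 0x43e4 (big)
  opcode bits[15:12]=0x4: andi/RI
  rd@[11:9]=0x1 ⇒ x1
  imm@[8:0]=0x1e4 ⇒ $484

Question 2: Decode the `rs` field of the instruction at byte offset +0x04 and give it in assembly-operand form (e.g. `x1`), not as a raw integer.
@+04  big-endian(15 c0) = 0x15c0
  top 4b → 0x1 → shr [RR]
  [11:9] rd=2 = x2
  [8:6] rs=7 = x7

x7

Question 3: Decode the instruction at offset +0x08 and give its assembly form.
bl $-6

off 0x08: read 3f fa as big → 0x3ffa
  opcode bits[15:12]=0x3: bl/J
  imm@[11:0]=0xffa (s12→-6) ⇒ $-6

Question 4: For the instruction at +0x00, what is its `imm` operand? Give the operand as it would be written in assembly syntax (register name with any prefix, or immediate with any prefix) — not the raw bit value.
$252

+0x00: 4e fc ⇒ word 0x4efc (big)
  op=0x4efc>>12=0x4 ⇒ andi (RI)
  rd: (w>>9)&0x7=0x7 → x7
  imm: (w>>0)&0x1ff=0xfc → $252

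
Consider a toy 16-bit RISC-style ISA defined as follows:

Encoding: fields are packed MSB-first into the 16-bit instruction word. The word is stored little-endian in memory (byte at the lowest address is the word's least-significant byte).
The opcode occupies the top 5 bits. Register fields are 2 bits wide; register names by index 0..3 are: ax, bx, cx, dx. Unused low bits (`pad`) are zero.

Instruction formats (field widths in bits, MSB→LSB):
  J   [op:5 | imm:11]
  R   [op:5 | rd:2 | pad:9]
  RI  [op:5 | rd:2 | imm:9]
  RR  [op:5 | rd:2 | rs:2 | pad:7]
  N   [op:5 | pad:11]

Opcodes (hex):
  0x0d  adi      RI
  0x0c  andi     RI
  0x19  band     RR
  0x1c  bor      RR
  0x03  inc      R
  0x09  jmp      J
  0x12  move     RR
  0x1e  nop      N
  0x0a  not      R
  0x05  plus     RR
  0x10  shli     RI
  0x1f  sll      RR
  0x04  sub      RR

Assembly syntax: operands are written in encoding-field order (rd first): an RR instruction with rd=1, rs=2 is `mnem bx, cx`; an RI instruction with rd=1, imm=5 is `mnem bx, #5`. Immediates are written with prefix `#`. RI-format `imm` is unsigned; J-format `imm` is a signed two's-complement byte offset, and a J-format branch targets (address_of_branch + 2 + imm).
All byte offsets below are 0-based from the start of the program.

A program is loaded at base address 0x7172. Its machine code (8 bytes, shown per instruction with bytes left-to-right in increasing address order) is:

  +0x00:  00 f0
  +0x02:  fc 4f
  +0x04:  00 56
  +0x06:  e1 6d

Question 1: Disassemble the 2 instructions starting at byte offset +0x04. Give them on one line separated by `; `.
+0x04: 00 56 ⇒ word 0x5600 (little)
  opcode bits[15:11]=0xa: not/R
  rd@[10:9]=0x3 ⇒ dx
+0x06: e1 6d ⇒ word 0x6de1 (little)
  opcode bits[15:11]=0xd: adi/RI
  rd@[10:9]=0x2 ⇒ cx
  imm@[8:0]=0x1e1 ⇒ #481

not dx; adi cx, #481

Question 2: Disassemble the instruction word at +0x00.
[00] 00 f0 → 0xf000
  top 5b → 0x1e → nop [N]

nop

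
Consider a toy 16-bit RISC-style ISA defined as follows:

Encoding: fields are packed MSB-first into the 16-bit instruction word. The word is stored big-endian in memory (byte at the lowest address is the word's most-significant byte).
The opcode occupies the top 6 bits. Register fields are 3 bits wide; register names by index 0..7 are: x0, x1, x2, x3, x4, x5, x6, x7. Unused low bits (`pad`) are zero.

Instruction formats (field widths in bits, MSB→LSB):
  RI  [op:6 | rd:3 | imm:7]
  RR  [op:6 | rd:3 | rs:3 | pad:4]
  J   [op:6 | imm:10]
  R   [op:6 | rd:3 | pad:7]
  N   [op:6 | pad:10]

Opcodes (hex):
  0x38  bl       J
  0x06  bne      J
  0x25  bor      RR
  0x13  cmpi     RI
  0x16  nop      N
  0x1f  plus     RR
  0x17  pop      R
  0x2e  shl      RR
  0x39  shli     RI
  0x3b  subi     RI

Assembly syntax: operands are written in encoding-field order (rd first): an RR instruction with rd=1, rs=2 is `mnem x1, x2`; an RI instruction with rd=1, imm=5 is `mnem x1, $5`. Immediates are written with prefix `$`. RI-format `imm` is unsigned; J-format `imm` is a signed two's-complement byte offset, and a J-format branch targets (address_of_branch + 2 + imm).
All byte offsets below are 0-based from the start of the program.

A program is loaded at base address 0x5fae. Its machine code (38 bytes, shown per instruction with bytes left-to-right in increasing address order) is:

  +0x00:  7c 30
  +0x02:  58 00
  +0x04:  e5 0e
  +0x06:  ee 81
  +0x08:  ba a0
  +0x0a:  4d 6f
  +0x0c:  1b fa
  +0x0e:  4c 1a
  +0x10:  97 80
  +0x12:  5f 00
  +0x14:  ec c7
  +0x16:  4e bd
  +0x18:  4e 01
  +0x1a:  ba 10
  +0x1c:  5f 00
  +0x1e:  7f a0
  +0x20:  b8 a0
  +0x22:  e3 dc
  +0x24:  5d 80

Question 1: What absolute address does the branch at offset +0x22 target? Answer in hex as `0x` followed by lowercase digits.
0x5fae

@+22  big-endian(e3 dc) = 0xe3dc
  opcode bits[15:10]=0x38: bl/J
  imm@[9:0]=0x3dc (s10→-36) ⇒ $-36
  target = base 0x5fae + off 0x22 + 2 + imm -36 = 0x5fae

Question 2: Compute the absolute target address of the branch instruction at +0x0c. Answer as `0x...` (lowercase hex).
0x5fb6

[0c] 1b fa → 0x1bfa
  op=0x1bfa>>10=0x6 ⇒ bne (J)
  imm: (w>>0)&0x3ff=0x3fa (s10→-6) → $-6
  target = base 0x5fae + off 0x0c + 2 + imm -6 = 0x5fb6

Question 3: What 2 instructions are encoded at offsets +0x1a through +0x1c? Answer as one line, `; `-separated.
shl x4, x1; pop x6

+0x1a: ba 10 ⇒ word 0xba10 (big)
  top 6b → 0x2e → shl [RR]
  [9:7] rd=4 = x4
  [6:4] rs=1 = x1
+0x1c: 5f 00 ⇒ word 0x5f00 (big)
  top 6b → 0x17 → pop [R]
  [9:7] rd=6 = x6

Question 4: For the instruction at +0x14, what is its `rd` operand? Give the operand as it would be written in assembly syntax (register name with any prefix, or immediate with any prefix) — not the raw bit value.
x1

[14] ec c7 → 0xecc7
  opcode bits[15:10]=0x3b: subi/RI
  rd: (w>>7)&0x7=0x1 → x1
  imm: (w>>0)&0x7f=0x47 → $71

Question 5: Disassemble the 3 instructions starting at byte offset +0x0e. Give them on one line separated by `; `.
off 0x0e: read 4c 1a as big → 0x4c1a
  top 6b → 0x13 → cmpi [RI]
  rd@[9:7]=0x0 ⇒ x0
  imm@[6:0]=0x1a ⇒ $26
off 0x10: read 97 80 as big → 0x9780
  top 6b → 0x25 → bor [RR]
  rd@[9:7]=0x7 ⇒ x7
  rs@[6:4]=0x0 ⇒ x0
off 0x12: read 5f 00 as big → 0x5f00
  top 6b → 0x17 → pop [R]
  rd@[9:7]=0x6 ⇒ x6

cmpi x0, $26; bor x7, x0; pop x6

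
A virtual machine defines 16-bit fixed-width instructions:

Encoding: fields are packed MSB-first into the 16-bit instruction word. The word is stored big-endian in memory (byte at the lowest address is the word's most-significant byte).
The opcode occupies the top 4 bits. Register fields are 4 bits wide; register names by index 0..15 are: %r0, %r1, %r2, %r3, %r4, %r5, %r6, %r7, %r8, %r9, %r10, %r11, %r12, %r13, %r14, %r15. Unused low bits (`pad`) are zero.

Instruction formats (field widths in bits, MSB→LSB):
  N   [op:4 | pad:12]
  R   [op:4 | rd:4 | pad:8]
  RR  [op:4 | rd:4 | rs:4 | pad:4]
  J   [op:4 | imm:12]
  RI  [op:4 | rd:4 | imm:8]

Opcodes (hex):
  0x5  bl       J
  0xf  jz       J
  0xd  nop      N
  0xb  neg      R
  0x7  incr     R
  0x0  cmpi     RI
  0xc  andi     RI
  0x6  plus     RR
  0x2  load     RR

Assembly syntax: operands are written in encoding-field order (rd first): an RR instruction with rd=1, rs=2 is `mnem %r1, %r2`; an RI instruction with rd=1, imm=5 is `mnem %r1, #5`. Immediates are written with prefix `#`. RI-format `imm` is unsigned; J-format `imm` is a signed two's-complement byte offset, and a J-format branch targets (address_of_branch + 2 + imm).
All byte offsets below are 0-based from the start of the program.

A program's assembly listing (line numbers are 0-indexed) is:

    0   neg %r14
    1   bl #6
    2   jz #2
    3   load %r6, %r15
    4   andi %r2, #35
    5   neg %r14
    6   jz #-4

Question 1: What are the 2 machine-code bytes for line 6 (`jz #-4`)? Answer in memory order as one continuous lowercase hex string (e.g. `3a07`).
6. jz fields op=0xf:4|imm=-4:12 → word fffch → ff fc

fffc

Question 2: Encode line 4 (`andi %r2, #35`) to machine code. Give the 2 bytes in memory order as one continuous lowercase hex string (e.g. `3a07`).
4. andi fields op=0xc:4|rd=2:4|imm=35:8 → word c223h → c2 23

c223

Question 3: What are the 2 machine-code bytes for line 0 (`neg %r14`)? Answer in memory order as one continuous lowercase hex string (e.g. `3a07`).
be00

line 0 (neg): pack op=0xb:4|rd=14:4|pad=0:8 = 0xbe00; big→ be 00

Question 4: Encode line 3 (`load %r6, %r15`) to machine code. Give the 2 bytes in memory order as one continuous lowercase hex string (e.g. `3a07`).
3. load fields op=0x2:4|rd=6:4|rs=15:4|pad=0:4 → word 26f0h → 26 f0

26f0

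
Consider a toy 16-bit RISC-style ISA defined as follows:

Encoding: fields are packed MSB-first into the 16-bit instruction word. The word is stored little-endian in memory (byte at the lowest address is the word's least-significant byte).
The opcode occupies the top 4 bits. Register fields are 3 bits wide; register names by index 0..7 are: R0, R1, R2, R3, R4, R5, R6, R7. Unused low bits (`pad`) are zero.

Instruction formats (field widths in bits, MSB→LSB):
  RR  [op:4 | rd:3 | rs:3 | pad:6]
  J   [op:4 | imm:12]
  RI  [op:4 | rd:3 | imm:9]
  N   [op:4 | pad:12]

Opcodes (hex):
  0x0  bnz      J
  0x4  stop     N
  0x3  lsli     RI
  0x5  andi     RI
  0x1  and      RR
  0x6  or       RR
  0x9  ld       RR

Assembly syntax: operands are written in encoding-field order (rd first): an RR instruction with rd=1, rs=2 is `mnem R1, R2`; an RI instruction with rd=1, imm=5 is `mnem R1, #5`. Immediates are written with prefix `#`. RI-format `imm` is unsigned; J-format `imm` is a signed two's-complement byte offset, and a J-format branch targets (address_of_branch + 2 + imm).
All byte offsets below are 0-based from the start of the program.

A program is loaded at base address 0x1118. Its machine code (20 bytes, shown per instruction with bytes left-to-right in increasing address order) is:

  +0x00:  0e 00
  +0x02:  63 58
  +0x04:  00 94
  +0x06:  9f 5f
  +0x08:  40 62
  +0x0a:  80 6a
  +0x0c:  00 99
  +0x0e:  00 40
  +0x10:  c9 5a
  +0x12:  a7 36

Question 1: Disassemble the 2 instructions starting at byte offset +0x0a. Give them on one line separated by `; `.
+0x0a: 80 6a ⇒ word 0x6a80 (little)
  op=0x6a80>>12=0x6 ⇒ or (RR)
  [11:9] rd=5 = R5
  [8:6] rs=2 = R2
+0x0c: 00 99 ⇒ word 0x9900 (little)
  op=0x9900>>12=0x9 ⇒ ld (RR)
  [11:9] rd=4 = R4
  [8:6] rs=4 = R4

or R5, R2; ld R4, R4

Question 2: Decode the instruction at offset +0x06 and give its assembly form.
andi R7, #415

+0x06: 9f 5f ⇒ word 0x5f9f (little)
  opcode bits[15:12]=0x5: andi/RI
  rd: (w>>9)&0x7=0x7 → R7
  imm: (w>>0)&0x1ff=0x19f → #415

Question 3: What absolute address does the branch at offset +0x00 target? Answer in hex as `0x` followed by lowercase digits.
0x1128

+0x00: 0e 00 ⇒ word 0x000e (little)
  top 4b → 0x0 → bnz [J]
  imm: (w>>0)&0xfff=0xe → #14
  target = base 0x1118 + off 0x00 + 2 + imm 14 = 0x1128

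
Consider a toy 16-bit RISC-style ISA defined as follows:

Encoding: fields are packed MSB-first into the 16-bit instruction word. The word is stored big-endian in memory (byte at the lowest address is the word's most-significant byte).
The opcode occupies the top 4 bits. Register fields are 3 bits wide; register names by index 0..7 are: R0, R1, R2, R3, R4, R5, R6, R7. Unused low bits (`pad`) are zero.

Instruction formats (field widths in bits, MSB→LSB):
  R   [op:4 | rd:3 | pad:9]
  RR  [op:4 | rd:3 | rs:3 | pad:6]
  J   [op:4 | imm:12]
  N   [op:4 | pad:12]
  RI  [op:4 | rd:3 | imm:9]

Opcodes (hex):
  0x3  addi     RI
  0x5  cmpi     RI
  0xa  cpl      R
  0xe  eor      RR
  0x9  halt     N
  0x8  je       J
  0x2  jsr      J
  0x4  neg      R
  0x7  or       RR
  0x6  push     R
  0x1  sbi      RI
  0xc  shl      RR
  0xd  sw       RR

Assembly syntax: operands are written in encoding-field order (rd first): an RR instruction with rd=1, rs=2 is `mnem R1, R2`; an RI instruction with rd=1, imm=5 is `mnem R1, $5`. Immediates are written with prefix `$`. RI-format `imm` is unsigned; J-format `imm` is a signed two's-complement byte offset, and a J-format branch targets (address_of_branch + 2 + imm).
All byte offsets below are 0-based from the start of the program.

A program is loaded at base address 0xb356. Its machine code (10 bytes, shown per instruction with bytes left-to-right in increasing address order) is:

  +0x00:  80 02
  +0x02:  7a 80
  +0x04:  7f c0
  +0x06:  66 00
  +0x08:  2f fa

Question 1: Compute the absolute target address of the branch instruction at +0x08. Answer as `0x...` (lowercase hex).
[08] 2f fa → 0x2ffa
  op=0x2ffa>>12=0x2 ⇒ jsr (J)
  imm@[11:0]=0xffa (s12→-6) ⇒ $-6
  target = base 0xb356 + off 0x08 + 2 + imm -6 = 0xb35a

0xb35a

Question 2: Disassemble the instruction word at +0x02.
@+02  big-endian(7a 80) = 0x7a80
  op=0x7a80>>12=0x7 ⇒ or (RR)
  rd@[11:9]=0x5 ⇒ R5
  rs@[8:6]=0x2 ⇒ R2

or R5, R2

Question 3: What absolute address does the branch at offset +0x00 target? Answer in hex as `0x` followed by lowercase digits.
0xb35a

off 0x00: read 80 02 as big → 0x8002
  top 4b → 0x8 → je [J]
  imm: (w>>0)&0xfff=0x2 → $2
  target = base 0xb356 + off 0x00 + 2 + imm 2 = 0xb35a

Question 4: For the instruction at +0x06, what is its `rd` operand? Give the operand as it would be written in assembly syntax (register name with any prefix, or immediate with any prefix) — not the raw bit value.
[06] 66 00 → 0x6600
  opcode bits[15:12]=0x6: push/R
  rd@[11:9]=0x3 ⇒ R3

R3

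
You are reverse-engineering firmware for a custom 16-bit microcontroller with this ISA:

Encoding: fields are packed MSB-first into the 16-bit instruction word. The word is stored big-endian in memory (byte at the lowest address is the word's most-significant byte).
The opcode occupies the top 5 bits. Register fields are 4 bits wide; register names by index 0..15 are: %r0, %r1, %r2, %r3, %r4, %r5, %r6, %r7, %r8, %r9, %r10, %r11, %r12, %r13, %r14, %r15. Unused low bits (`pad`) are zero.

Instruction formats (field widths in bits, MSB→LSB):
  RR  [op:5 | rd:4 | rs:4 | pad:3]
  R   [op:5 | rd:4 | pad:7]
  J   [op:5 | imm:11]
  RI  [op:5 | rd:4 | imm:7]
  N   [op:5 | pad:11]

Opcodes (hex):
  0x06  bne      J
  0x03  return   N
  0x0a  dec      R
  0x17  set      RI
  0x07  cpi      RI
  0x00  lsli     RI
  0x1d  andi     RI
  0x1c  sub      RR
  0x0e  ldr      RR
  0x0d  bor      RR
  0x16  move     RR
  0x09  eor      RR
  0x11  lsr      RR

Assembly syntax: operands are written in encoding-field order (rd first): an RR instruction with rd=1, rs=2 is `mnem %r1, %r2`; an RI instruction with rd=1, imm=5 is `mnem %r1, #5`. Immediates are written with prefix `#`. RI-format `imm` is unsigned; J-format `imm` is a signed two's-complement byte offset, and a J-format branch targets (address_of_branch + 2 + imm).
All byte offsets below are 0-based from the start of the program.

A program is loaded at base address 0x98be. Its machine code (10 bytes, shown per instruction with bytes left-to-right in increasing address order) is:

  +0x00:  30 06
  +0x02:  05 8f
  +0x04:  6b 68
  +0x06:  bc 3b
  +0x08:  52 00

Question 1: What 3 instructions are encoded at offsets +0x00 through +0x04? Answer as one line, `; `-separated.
bne #6; lsli %r11, #15; bor %r6, %r13

+0x00: 30 06 ⇒ word 0x3006 (big)
  opcode bits[15:11]=0x6: bne/J
  [10:0] imm=6 = #6
+0x02: 05 8f ⇒ word 0x058f (big)
  opcode bits[15:11]=0x0: lsli/RI
  [10:7] rd=11 = %r11
  [6:0] imm=15 = #15
+0x04: 6b 68 ⇒ word 0x6b68 (big)
  opcode bits[15:11]=0xd: bor/RR
  [10:7] rd=6 = %r6
  [6:3] rs=13 = %r13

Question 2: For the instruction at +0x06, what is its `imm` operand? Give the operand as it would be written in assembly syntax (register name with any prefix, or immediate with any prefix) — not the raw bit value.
#59

[06] bc 3b → 0xbc3b
  opcode bits[15:11]=0x17: set/RI
  [10:7] rd=8 = %r8
  [6:0] imm=59 = #59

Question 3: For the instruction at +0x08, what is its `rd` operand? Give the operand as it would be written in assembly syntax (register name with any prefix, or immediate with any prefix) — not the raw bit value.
%r4

off 0x08: read 52 00 as big → 0x5200
  op=0x5200>>11=0xa ⇒ dec (R)
  rd: (w>>7)&0xf=0x4 → %r4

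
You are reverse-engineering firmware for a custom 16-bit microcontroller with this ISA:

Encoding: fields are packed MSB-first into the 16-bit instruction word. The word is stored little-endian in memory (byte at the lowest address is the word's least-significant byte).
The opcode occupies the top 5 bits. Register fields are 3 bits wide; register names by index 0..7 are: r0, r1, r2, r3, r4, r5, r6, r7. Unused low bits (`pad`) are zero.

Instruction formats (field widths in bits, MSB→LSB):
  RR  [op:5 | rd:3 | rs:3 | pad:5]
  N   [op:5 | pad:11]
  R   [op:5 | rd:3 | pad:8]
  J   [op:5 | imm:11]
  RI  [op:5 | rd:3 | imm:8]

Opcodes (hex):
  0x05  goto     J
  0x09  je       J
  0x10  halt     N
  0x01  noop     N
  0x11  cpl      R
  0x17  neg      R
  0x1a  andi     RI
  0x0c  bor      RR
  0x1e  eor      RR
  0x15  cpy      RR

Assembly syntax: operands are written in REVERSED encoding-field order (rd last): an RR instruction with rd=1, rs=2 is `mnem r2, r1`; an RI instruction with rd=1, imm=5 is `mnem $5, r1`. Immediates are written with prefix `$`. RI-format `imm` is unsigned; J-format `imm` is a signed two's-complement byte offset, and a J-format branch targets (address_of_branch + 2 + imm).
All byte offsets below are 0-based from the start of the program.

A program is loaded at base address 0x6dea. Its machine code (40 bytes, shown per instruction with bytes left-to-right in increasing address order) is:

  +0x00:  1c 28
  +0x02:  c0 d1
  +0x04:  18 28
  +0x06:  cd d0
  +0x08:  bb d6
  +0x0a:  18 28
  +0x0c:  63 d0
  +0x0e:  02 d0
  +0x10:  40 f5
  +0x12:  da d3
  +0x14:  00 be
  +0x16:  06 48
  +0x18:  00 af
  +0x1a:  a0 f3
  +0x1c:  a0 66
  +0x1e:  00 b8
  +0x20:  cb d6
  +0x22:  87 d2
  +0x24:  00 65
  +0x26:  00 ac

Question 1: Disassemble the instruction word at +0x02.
+0x02: c0 d1 ⇒ word 0xd1c0 (little)
  opcode bits[15:11]=0x1a: andi/RI
  [10:8] rd=1 = r1
  [7:0] imm=192 = $192

andi $192, r1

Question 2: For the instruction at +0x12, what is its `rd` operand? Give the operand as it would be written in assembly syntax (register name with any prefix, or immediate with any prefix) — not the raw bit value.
@+12  little-endian(da d3) = 0xd3da
  op=0xd3da>>11=0x1a ⇒ andi (RI)
  rd@[10:8]=0x3 ⇒ r3
  imm@[7:0]=0xda ⇒ $218

r3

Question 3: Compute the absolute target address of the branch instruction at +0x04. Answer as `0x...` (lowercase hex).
[04] 18 28 → 0x2818
  opcode bits[15:11]=0x5: goto/J
  [10:0] imm=24 = $24
  target = base 0x6dea + off 0x04 + 2 + imm 24 = 0x6e08

0x6e08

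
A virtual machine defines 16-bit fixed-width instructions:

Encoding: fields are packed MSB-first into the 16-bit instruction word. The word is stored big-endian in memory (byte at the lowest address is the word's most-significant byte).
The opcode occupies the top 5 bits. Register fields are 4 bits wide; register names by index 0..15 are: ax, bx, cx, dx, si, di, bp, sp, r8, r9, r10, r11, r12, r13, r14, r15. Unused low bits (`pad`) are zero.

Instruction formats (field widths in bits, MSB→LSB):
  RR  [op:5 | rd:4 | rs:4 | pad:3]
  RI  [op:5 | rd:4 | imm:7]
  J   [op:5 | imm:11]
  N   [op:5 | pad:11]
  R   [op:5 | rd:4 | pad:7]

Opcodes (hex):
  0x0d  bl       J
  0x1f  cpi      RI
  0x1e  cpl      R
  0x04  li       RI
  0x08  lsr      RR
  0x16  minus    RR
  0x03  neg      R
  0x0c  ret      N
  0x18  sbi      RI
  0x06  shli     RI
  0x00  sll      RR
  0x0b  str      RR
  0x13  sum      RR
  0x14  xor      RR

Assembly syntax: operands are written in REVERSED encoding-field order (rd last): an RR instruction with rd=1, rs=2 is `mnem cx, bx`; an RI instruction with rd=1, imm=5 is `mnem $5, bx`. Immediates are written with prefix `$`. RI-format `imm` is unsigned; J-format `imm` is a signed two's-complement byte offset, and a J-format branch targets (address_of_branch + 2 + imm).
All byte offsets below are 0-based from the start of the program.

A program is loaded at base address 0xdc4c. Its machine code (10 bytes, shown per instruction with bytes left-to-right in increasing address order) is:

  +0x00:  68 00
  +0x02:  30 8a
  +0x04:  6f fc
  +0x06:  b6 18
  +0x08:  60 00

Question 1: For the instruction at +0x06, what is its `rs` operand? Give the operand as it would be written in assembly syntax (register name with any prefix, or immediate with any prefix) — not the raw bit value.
+0x06: b6 18 ⇒ word 0xb618 (big)
  opcode bits[15:11]=0x16: minus/RR
  rd: (w>>7)&0xf=0xc → r12
  rs: (w>>3)&0xf=0x3 → dx

dx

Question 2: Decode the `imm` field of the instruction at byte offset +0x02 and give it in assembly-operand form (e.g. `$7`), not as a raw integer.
off 0x02: read 30 8a as big → 0x308a
  top 5b → 0x6 → shli [RI]
  rd@[10:7]=0x1 ⇒ bx
  imm@[6:0]=0xa ⇒ $10

$10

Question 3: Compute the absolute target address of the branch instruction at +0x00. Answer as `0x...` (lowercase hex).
0xdc4e

off 0x00: read 68 00 as big → 0x6800
  top 5b → 0xd → bl [J]
  imm: (w>>0)&0x7ff=0x0 → $0
  target = base 0xdc4c + off 0x00 + 2 + imm 0 = 0xdc4e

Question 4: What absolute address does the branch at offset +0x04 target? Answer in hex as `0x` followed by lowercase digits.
+0x04: 6f fc ⇒ word 0x6ffc (big)
  opcode bits[15:11]=0xd: bl/J
  imm: (w>>0)&0x7ff=0x7fc (s11→-4) → $-4
  target = base 0xdc4c + off 0x04 + 2 + imm -4 = 0xdc4e

0xdc4e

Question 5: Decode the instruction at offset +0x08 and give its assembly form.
@+08  big-endian(60 00) = 0x6000
  op=0x6000>>11=0xc ⇒ ret (N)

ret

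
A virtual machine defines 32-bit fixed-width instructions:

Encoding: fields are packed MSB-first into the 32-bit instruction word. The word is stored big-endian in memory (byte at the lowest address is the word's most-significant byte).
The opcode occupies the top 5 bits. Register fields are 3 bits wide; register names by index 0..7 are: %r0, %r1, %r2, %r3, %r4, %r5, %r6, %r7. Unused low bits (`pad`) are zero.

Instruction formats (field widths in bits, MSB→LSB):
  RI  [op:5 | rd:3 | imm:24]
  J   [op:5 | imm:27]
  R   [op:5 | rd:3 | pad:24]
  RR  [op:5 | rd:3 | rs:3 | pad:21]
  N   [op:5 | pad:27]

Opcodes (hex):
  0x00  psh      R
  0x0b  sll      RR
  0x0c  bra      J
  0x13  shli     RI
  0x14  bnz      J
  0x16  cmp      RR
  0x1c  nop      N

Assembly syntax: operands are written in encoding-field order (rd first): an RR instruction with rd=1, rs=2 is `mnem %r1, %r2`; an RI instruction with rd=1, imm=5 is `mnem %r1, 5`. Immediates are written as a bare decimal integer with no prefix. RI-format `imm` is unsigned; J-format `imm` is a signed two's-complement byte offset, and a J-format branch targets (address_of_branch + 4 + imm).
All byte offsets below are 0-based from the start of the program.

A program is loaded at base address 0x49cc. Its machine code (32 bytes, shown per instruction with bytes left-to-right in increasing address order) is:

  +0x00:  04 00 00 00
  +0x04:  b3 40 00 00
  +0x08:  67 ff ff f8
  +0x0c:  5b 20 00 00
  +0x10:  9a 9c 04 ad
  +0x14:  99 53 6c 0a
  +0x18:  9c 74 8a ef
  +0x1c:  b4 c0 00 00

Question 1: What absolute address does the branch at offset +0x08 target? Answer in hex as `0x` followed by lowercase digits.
0x49d0

+0x08: 67 ff ff f8 ⇒ word 0x67fffff8 (big)
  top 5b → 0xc → bra [J]
  [26:0] imm=134217720 (s27→-8) = -8
  target = base 0x49cc + off 0x08 + 4 + imm -8 = 0x49d0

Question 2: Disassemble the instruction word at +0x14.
shli %r1, 5467146

+0x14: 99 53 6c 0a ⇒ word 0x99536c0a (big)
  opcode bits[31:27]=0x13: shli/RI
  rd: (w>>24)&0x7=0x1 → %r1
  imm: (w>>0)&0xffffff=0x536c0a → 5467146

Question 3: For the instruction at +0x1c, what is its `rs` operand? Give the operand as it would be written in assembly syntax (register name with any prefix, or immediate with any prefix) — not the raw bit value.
%r6

[1c] b4 c0 00 00 → 0xb4c00000
  top 5b → 0x16 → cmp [RR]
  rd@[26:24]=0x4 ⇒ %r4
  rs@[23:21]=0x6 ⇒ %r6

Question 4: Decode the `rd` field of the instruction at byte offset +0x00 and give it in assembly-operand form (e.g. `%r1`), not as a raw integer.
%r4

[00] 04 00 00 00 → 0x04000000
  op=0x04000000>>27=0x0 ⇒ psh (R)
  rd: (w>>24)&0x7=0x4 → %r4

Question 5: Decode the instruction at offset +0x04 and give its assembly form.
@+04  big-endian(b3 40 00 00) = 0xb3400000
  top 5b → 0x16 → cmp [RR]
  [26:24] rd=3 = %r3
  [23:21] rs=2 = %r2

cmp %r3, %r2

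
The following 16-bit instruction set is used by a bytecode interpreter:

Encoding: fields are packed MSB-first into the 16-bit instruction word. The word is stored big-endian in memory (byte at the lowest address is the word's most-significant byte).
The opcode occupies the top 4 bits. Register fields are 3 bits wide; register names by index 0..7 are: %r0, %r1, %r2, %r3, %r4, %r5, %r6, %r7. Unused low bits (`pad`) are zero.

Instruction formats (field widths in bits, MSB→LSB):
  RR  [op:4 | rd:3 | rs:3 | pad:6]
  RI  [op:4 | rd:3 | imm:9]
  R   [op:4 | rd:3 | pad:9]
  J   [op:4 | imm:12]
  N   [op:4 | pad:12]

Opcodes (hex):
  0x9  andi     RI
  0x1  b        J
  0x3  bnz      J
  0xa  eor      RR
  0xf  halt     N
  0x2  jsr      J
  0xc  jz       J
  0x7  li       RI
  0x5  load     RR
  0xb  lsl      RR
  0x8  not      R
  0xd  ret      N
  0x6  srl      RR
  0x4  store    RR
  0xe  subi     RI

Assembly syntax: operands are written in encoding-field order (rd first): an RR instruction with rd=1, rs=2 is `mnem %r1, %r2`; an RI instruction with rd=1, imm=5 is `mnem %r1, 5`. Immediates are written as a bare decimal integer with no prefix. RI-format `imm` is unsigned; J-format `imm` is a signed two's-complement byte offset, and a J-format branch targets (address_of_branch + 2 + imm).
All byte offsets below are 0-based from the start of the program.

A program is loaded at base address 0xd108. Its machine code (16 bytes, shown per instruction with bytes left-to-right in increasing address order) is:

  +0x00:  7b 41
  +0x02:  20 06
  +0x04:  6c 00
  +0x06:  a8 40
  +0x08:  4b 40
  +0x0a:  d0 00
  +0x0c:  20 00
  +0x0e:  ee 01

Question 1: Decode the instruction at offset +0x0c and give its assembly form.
[0c] 20 00 → 0x2000
  op=0x2000>>12=0x2 ⇒ jsr (J)
  [11:0] imm=0 = 0

jsr 0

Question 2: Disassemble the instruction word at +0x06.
off 0x06: read a8 40 as big → 0xa840
  op=0xa840>>12=0xa ⇒ eor (RR)
  rd: (w>>9)&0x7=0x4 → %r4
  rs: (w>>6)&0x7=0x1 → %r1

eor %r4, %r1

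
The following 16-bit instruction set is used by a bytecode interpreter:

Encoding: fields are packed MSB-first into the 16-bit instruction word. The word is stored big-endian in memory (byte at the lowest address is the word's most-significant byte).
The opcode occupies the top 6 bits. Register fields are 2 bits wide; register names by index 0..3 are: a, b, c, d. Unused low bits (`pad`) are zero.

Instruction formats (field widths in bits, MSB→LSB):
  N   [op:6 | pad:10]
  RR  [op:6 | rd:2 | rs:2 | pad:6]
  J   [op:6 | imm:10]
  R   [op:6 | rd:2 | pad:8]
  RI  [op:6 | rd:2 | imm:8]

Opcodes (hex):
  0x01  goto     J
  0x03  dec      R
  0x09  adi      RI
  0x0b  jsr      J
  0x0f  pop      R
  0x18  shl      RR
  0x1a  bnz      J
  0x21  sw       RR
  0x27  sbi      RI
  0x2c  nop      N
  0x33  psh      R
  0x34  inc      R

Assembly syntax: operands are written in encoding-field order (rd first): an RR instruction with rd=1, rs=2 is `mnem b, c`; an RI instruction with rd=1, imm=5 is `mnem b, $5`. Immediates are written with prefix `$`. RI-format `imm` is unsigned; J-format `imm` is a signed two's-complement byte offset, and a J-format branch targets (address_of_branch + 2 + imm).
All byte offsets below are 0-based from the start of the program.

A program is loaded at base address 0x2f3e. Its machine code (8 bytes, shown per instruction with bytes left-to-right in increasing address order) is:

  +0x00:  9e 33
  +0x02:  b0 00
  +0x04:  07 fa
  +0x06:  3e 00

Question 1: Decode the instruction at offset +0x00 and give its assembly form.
sbi c, $51

[00] 9e 33 → 0x9e33
  top 6b → 0x27 → sbi [RI]
  rd: (w>>8)&0x3=0x2 → c
  imm: (w>>0)&0xff=0x33 → $51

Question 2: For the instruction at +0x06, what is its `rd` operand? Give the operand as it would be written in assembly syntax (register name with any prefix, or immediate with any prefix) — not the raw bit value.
c

[06] 3e 00 → 0x3e00
  opcode bits[15:10]=0xf: pop/R
  rd@[9:8]=0x2 ⇒ c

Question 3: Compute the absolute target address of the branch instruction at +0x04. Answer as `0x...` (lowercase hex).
[04] 07 fa → 0x07fa
  top 6b → 0x1 → goto [J]
  [9:0] imm=1018 (s10→-6) = $-6
  target = base 0x2f3e + off 0x04 + 2 + imm -6 = 0x2f3e

0x2f3e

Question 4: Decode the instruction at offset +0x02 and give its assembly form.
nop

+0x02: b0 00 ⇒ word 0xb000 (big)
  top 6b → 0x2c → nop [N]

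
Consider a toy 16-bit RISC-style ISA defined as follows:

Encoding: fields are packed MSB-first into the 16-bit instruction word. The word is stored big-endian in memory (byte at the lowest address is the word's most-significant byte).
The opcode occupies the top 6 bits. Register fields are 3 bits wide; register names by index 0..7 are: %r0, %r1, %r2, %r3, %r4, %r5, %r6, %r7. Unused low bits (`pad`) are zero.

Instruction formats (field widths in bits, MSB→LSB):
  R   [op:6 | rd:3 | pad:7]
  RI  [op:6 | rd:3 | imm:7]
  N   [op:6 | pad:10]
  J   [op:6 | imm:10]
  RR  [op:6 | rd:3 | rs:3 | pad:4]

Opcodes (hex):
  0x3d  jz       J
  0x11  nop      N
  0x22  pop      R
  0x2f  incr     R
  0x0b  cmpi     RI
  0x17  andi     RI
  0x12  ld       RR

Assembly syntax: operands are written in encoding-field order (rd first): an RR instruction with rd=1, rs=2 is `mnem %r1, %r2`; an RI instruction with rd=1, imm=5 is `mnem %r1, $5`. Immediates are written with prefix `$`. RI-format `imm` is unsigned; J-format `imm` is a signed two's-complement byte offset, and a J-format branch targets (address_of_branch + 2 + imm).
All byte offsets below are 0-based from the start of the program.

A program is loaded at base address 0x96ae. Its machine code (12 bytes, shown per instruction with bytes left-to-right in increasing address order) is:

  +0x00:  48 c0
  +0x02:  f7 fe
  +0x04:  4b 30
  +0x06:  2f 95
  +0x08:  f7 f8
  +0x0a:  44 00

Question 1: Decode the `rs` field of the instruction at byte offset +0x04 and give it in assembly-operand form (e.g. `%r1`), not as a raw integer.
%r3

+0x04: 4b 30 ⇒ word 0x4b30 (big)
  op=0x4b30>>10=0x12 ⇒ ld (RR)
  rd@[9:7]=0x6 ⇒ %r6
  rs@[6:4]=0x3 ⇒ %r3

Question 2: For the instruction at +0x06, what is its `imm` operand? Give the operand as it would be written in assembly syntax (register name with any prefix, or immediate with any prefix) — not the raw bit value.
off 0x06: read 2f 95 as big → 0x2f95
  op=0x2f95>>10=0xb ⇒ cmpi (RI)
  rd@[9:7]=0x7 ⇒ %r7
  imm@[6:0]=0x15 ⇒ $21

$21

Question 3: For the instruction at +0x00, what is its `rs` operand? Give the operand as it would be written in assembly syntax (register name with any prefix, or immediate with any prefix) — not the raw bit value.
[00] 48 c0 → 0x48c0
  opcode bits[15:10]=0x12: ld/RR
  rd@[9:7]=0x1 ⇒ %r1
  rs@[6:4]=0x4 ⇒ %r4

%r4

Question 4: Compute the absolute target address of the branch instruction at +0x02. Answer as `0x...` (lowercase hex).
0x96b0

[02] f7 fe → 0xf7fe
  op=0xf7fe>>10=0x3d ⇒ jz (J)
  [9:0] imm=1022 (s10→-2) = $-2
  target = base 0x96ae + off 0x02 + 2 + imm -2 = 0x96b0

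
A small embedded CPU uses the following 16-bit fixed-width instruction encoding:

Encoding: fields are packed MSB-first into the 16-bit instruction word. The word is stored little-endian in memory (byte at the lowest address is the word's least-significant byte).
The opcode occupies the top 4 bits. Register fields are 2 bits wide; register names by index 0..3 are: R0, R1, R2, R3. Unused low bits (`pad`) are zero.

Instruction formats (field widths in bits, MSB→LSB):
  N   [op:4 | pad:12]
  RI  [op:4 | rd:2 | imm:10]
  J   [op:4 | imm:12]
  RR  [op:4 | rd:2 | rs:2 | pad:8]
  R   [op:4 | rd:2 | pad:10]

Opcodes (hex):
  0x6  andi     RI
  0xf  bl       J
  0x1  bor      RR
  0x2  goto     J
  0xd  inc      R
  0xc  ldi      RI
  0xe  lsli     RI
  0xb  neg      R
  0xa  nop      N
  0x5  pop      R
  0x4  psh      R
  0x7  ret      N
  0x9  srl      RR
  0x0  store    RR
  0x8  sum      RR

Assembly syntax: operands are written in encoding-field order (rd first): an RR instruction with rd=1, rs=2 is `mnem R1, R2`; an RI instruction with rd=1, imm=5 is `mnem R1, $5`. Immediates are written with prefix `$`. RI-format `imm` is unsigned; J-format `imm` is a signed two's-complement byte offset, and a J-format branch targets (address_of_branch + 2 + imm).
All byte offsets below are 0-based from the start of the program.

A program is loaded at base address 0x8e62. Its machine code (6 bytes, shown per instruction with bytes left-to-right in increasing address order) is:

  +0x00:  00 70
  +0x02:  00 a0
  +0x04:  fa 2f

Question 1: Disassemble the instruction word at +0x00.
ret

@+00  little-endian(00 70) = 0x7000
  opcode bits[15:12]=0x7: ret/N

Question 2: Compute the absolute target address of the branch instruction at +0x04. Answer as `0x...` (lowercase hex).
0x8e62

[04] fa 2f → 0x2ffa
  top 4b → 0x2 → goto [J]
  imm: (w>>0)&0xfff=0xffa (s12→-6) → $-6
  target = base 0x8e62 + off 0x04 + 2 + imm -6 = 0x8e62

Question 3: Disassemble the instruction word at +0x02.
@+02  little-endian(00 a0) = 0xa000
  opcode bits[15:12]=0xa: nop/N

nop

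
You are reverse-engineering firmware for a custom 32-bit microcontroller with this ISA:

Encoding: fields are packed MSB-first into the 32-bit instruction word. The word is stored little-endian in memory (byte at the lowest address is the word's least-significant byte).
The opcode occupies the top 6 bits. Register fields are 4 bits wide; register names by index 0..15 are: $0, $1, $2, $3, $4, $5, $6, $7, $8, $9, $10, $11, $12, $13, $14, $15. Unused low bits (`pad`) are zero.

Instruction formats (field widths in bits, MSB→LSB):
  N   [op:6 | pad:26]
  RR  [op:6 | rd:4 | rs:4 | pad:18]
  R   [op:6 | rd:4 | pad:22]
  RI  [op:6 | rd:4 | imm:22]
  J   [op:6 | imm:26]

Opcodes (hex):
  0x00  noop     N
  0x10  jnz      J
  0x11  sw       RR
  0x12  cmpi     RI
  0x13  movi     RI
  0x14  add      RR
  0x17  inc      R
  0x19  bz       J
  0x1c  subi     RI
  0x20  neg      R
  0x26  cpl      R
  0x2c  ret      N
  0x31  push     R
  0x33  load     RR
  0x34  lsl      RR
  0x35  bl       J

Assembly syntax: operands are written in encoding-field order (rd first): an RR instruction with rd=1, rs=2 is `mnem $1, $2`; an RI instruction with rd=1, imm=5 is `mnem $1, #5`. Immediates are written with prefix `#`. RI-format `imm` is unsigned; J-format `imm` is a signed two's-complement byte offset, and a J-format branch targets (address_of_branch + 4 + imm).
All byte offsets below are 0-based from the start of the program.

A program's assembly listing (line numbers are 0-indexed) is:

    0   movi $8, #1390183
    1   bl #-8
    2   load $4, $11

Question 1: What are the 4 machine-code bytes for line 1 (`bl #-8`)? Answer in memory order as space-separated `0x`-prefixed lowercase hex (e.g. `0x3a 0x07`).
0xf8 0xff 0xff 0xd7

1. bl fields op=0x35:6|imm=-8:26 → word d7fffff8h → f8 ff ff d7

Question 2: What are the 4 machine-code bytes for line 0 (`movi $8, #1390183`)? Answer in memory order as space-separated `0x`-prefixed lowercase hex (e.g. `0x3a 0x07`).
0x67 0x36 0x15 0x4e

line 0 (movi): pack op=0x13:6|rd=8:4|imm=1390183:22 = 0x4e153667; little→ 67 36 15 4e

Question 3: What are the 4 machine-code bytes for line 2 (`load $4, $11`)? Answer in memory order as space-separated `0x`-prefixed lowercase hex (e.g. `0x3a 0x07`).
2. load fields op=0x33:6|rd=4:4|rs=11:4|pad=0:18 → word cd2c0000h → 00 00 2c cd

0x00 0x00 0x2c 0xcd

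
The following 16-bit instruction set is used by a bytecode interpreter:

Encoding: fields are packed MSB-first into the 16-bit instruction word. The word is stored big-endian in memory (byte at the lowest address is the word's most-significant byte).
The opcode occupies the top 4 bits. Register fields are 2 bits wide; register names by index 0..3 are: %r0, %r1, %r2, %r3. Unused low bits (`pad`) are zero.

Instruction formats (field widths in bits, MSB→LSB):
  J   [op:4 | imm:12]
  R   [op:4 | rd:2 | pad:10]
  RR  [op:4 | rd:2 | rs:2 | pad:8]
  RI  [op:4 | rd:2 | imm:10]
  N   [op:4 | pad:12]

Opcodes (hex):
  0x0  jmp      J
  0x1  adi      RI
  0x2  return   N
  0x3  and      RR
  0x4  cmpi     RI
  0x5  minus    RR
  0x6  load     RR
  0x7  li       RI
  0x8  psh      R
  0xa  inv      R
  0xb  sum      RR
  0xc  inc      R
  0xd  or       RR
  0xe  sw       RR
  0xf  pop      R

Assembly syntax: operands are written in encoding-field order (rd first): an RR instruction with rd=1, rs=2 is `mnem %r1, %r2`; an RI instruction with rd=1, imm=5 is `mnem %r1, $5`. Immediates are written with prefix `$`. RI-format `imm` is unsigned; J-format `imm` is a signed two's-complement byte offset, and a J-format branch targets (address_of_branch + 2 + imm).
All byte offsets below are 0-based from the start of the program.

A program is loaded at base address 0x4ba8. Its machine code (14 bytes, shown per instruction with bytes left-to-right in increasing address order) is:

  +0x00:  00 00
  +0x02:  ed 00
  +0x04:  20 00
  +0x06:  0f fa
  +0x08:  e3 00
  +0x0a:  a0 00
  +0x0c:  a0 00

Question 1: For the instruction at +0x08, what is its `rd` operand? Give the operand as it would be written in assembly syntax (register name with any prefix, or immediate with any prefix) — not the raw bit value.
@+08  big-endian(e3 00) = 0xe300
  op=0xe300>>12=0xe ⇒ sw (RR)
  [11:10] rd=0 = %r0
  [9:8] rs=3 = %r3

%r0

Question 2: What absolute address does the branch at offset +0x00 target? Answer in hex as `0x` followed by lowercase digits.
0x4baa

[00] 00 00 → 0x0000
  op=0x0000>>12=0x0 ⇒ jmp (J)
  imm: (w>>0)&0xfff=0x0 → $0
  target = base 0x4ba8 + off 0x00 + 2 + imm 0 = 0x4baa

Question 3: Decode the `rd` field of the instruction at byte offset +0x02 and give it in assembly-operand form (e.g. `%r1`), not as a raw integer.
%r3

[02] ed 00 → 0xed00
  op=0xed00>>12=0xe ⇒ sw (RR)
  rd@[11:10]=0x3 ⇒ %r3
  rs@[9:8]=0x1 ⇒ %r1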